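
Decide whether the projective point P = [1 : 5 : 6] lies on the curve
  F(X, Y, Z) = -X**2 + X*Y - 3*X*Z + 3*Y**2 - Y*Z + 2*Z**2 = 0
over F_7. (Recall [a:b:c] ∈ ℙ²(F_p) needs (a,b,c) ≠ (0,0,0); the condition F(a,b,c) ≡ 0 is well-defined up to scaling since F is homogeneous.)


F(1,5,6) ≡ 5 (mod 7); P is NOT on the curve.

Evaluate F(1, 5, 6) term-by-term (mod 7).
  -X**2 ↦ -1·1·1·1 = -1
  X*Y ↦ 1·1·5·1 = 5
  -3*X*Z ↦ -3·1·1·6 = -18
  3*Y**2 ↦ 3·1·25·1 = 75
  -Y*Z ↦ -1·1·5·6 = -30
  2*Z**2 ↦ 2·1·1·36 = 72
Sum: F(1, 5, 6) = (-1) + (5) + (-18) + (75) + (-30) + (72) = 103.
Reducing mod 7: 103 ≡ 5 (mod 7).
Since F(a, b, c) ≡ 5 ≠ 0 (mod 7), P does NOT lie on the curve.


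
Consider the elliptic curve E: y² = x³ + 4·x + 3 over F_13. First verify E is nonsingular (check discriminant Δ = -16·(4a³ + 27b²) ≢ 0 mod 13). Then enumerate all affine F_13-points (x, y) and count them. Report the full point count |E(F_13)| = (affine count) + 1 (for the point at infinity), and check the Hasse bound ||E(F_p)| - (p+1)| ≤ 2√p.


Affine points = {(0, 4), (0, 9), (3, 4), (3, 9), (6, 3), (6, 10), (7, 6), (7, 7), (8, 1), (8, 12), (9, 1), (9, 12), (10, 4), (10, 9), (11, 0)}; affine count = 15; |E(F_13)| = 16.

Discriminant check: Δ ∝ 4a³ + 27b² = 4·4³ + 27·3² = 4·64 + 27·9 ≡ 5 (mod 13). Nonzero ⇒ E is nonsingular.
For each x ∈ F_13, compute rhs = x³ + 4·x + 3 mod 13, then count y ∈ F_13 with y² ≡ rhs.
  x = 0: rhs = 3, matching y values: 4, 9 (2 points).
  x = 1: rhs = 8, matching y values: none (0 points).
  x = 2: rhs = 6, matching y values: none (0 points).
  x = 3: rhs = 3, matching y values: 4, 9 (2 points).
  x = 4: rhs = 5, matching y values: none (0 points).
  x = 5: rhs = 5, matching y values: none (0 points).
  x = 6: rhs = 9, matching y values: 3, 10 (2 points).
  x = 7: rhs = 10, matching y values: 6, 7 (2 points).
  x = 8: rhs = 1, matching y values: 1, 12 (2 points).
  x = 9: rhs = 1, matching y values: 1, 12 (2 points).
  x = 10: rhs = 3, matching y values: 4, 9 (2 points).
  x = 11: rhs = 0, matching y values: 0 (1 points).
  x = 12: rhs = 11, matching y values: none (0 points).
Total affine count: 15.
Full point count |E(F_13)| = 15 + 1 = 16.
Hasse bound: |16 − (13+1)| = |2| = 2 ≤ 2√13 ≈ 7.2111 ✓.


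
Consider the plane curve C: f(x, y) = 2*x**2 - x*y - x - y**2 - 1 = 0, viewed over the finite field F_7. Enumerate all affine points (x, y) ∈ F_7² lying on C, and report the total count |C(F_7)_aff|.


Affine F_7-points: {(1, 0), (1, 6), (3, 0), (3, 4), (6, 2), (6, 6)}; count = 6.

For each of the 49 pairs (x, y) ∈ F_7², evaluate f(x, y) mod 7. Record the zeros.
  x = 0: [0↦6, 1↦5, 2↦2, 3↦4, 4↦4, 5↦2, 6↦5]  zeros at y ∈ ∅
  x = 1: [0↦0, 1↦5, 2↦1, 3↦2, 4↦1, 5↦5, 6↦0]  zeros at y ∈ {0, 6}
  x = 2: [0↦5, 1↦2, 2↦4, 3↦4, 4↦2, 5↦5, 6↦6]  zeros at y ∈ ∅
  x = 3: [0↦0, 1↦3, 2↦4, 3↦3, 4↦0, 5↦2, 6↦2]  zeros at y ∈ {0, 4}
  x = 4: [0↦6, 1↦1, 2↦1, 3↦6, 4↦2, 5↦3, 6↦2]  zeros at y ∈ ∅
  x = 5: [0↦2, 1↦3, 2↦2, 3↦6, 4↦1, 5↦1, 6↦6]  zeros at y ∈ ∅
  x = 6: [0↦2, 1↦2, 2↦0, 3↦3, 4↦4, 5↦3, 6↦0]  zeros at y ∈ {2, 6}
Collecting zeros: affine points = {(1, 0), (1, 6), (3, 0), (3, 4), (6, 2), (6, 6)}.
Total count |C(F_7)_aff| = 6.


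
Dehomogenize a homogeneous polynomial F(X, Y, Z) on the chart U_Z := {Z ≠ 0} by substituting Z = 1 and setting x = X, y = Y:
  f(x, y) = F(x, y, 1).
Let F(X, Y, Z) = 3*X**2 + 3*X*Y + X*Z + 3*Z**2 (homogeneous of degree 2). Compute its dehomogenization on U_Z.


f(x, y) = 3*x**2 + 3*x*y + x + 3

On U_Z we set Z = 1. Each monomial c·X^i·Y^j·Z^k in F becomes c·x^i·y^j·1^k = c·x^i·y^j.
Substituting Z = 1: F(X, Y, 1) = 3*x**2 + 3*x*y + x + 3.
Note: deg(f) ≤ deg(F) = 2; strict inequality happens when F is divisible by Z (lost terms).


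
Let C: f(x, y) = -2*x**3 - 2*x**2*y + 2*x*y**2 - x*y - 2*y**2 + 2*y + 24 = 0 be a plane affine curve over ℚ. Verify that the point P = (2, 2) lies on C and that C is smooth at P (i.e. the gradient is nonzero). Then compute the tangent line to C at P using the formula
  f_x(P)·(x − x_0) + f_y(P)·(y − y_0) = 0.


Tangent line at P: 68 - 34*x = 0.

Step 1: f(2, 2) = 0, so P lies on C.
Step 2: partial derivatives
  f_x(x, y) = -6*x**2 - 4*x*y + 2*y**2 - y, f_y(x, y) = -2*x**2 + 4*x*y - x - 4*y + 2.
  f_x(P) = -34, f_y(P) = 0 (gradient nonzero, so P is smooth).
Step 3: tangent line at P: -34·(x − 2) + 0·(y − 2) = 0.
Expanding: 68 - 34*x = 0.


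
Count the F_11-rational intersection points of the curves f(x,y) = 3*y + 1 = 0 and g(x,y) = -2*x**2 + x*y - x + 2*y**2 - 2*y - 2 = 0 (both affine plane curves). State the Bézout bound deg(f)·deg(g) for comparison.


Common zeros: ∅; count = 0; Bézout bound = 2.

deg(f) = 1, deg(g) = 2, so Bézout bound = 2.
Scan x ∈ F_11. For each x, list the y ∈ F_11 with f(x, y) ≡ 0 and those with g(x, y) ≡ 0 (mod 11); the common zeros in that column are the intersection.
  x = 0: f ≡ 0 at y ∈ {7}; g ≡ 0 at y ∈ {4, 8}; common: ∅.
  x = 1: f ≡ 0 at y ∈ {7}; g ≡ 0 at y ∈ ∅; common: ∅.
  x = 2: f ≡ 0 at y ∈ {7}; g ≡ 0 at y ∈ ∅; common: ∅.
  x = 3: f ≡ 0 at y ∈ {7}; g ≡ 0 at y ∈ {6, 10}; common: ∅.
  x = 4: f ≡ 0 at y ∈ {7}; g ≡ 0 at y ∈ {5}; common: ∅.
  x = 5: f ≡ 0 at y ∈ {7}; g ≡ 0 at y ∈ {6, 9}; common: ∅.
  x = 6: f ≡ 0 at y ∈ {7}; g ≡ 0 at y ∈ ∅; common: ∅.
  x = 7: f ≡ 0 at y ∈ {7}; g ≡ 0 at y ∈ {4, 10}; common: ∅.
  x = 8: f ≡ 0 at y ∈ {7}; g ≡ 0 at y ∈ ∅; common: ∅.
  x = 9: f ≡ 0 at y ∈ {7}; g ≡ 0 at y ∈ {5, 8}; common: ∅.
  x = 10: f ≡ 0 at y ∈ {7}; g ≡ 0 at y ∈ {9}; common: ∅.
Collecting: common zeros = ∅, so the count is 0.
Comparison with the Bézout bound: 0 ≤ 2 = deg(f)·deg(g), as expected for curves with no common component (the affine F_11-count falls short of the bound because intersections may lie at infinity, over extension fields, or carry multiplicity).


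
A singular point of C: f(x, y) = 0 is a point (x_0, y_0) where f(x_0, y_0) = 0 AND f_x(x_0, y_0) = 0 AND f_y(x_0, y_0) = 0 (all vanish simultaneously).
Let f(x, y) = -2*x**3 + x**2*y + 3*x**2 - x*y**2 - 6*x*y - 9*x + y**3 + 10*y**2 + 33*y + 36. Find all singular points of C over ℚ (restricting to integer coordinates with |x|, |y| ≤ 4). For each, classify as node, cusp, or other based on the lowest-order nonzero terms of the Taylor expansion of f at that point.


Singular points: {(0, -3)}; classification: cusp.

Compute partial derivatives:
  f_x = -6*x**2 + 2*x*y + 6*x - y**2 - 6*y - 9.
  f_y = x**2 - 2*x*y - 6*x + 3*y**2 + 20*y + 33.
Scan x_0 ∈ {−4, ..., 4}. For each x_0, f_y(x_0, y) is a polynomial in y; find its integer roots y ∈ {−4, ..., 4}, then test f_x and f at those candidates.
  x = -4: f_y(-4, y) = 3*y**2 + 28*y + 73; no integer root y with |y| ≤ 4.
  x = -3: f_y(-3, y) = 3*y**2 + 26*y + 60; no integer root y with |y| ≤ 4.
  x = -2: f_y(-2, y) = 3*y**2 + 24*y + 49; no integer root y with |y| ≤ 4.
  x = -1: f_y(-1, y) = 3*y**2 + 22*y + 40; vanishes at y ∈ {-4}. (-1, -4): f_x = -5 ≠ 0.
  x = 0: f_y(0, y) = 3*y**2 + 20*y + 33; vanishes at y ∈ {-3}. (0, -3): f_x = 0, f = 0 — SINGULAR.
  x = 1: f_y(1, y) = 3*y**2 + 18*y + 28; no integer root y with |y| ≤ 4.
  x = 2: f_y(2, y) = 3*y**2 + 16*y + 25; no integer root y with |y| ≤ 4.
  x = 3: f_y(3, y) = 3*y**2 + 14*y + 24; no integer root y with |y| ≤ 4.
  x = 4: f_y(4, y) = 3*y**2 + 12*y + 25; no integer root y with |y| ≤ 4.
Only singular point on the grid: (0, -3).
Classify: substitute x = 0 + u, y = -3 + v and expand: f = -2*u**3 + u**2*v - u*v**2 + v**3 + v**2.
No constant or linear terms (consistent with a singular point). Quadratic part: v**2. Cubic part: -2*u**3 + u**2*v - u*v**2 + v**3.
The quadratic part v**2 is a perfect square, so there is a single (double) tangent line v = 0, i.e. y = -3. Restricting the cubic part to that line (v = 0) leaves -2*u**3 ≠ 0, so f is not divisible by v and the branch is v² ≈ 2*u**3 to lowest order — this is a cusp.
Classification: cusp.


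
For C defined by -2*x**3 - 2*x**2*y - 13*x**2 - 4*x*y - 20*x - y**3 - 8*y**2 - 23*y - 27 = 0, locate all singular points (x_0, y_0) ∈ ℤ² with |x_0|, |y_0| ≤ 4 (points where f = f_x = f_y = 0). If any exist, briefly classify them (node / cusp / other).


Singular points: {(-1, -3)}; classification: node.

Compute partial derivatives:
  f_x = -6*x**2 - 4*x*y - 26*x - 4*y - 20.
  f_y = -2*x**2 - 4*x - 3*y**2 - 16*y - 23.
Scan x_0 ∈ {−4, ..., 4}. For each x_0, f_y(x_0, y) is a polynomial in y; find its integer roots y ∈ {−4, ..., 4}, then test f_x and f at those candidates.
  x = -4: f_y(-4, y) = -3*y**2 - 16*y - 39; no integer root y with |y| ≤ 4.
  x = -3: f_y(-3, y) = -3*y**2 - 16*y - 29; no integer root y with |y| ≤ 4.
  x = -2: f_y(-2, y) = -3*y**2 - 16*y - 23; no integer root y with |y| ≤ 4.
  x = -1: f_y(-1, y) = -3*y**2 - 16*y - 21; vanishes at y ∈ {-3}. (-1, -3): f_x = 0, f = 0 — SINGULAR.
  x = 0: f_y(0, y) = -3*y**2 - 16*y - 23; no integer root y with |y| ≤ 4.
  x = 1: f_y(1, y) = -3*y**2 - 16*y - 29; no integer root y with |y| ≤ 4.
  x = 2: f_y(2, y) = -3*y**2 - 16*y - 39; no integer root y with |y| ≤ 4.
  x = 3: f_y(3, y) = -3*y**2 - 16*y - 53; no integer root y with |y| ≤ 4.
  x = 4: f_y(4, y) = -3*y**2 - 16*y - 71; no integer root y with |y| ≤ 4.
Only singular point on the grid: (-1, -3).
Classify: substitute x = -1 + u, y = -3 + v and expand: f = -2*u**3 - 2*u**2*v - u**2 - v**3 + v**2.
No constant or linear terms (consistent with a singular point). Quadratic part: -u**2 + v**2. Cubic part: -2*u**3 - 2*u**2*v - v**3.
The quadratic part v**2 - u**2 = (v − u)(v + u) splits into two distinct linear factors, so there are two distinct tangent lines y − -3 = ±(x − -1) — this is a node (ordinary double point).
Classification: node.


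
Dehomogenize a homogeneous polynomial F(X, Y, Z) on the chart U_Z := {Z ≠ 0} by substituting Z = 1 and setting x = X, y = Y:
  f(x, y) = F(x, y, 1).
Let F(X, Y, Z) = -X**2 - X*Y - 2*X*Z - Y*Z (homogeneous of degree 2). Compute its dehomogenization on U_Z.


f(x, y) = -x**2 - x*y - 2*x - y

On U_Z we set Z = 1. Each monomial c·X^i·Y^j·Z^k in F becomes c·x^i·y^j·1^k = c·x^i·y^j.
Substituting Z = 1: F(X, Y, 1) = -x**2 - x*y - 2*x - y.
Note: deg(f) ≤ deg(F) = 2; strict inequality happens when F is divisible by Z (lost terms).


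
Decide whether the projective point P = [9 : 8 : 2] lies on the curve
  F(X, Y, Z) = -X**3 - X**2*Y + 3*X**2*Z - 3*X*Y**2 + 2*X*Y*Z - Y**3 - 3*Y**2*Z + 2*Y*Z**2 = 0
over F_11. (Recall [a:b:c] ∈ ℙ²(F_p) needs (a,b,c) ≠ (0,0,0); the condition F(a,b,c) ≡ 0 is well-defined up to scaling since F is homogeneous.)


F(9,8,2) ≡ 5 (mod 11); P is NOT on the curve.

Evaluate F(9, 8, 2) term-by-term (mod 11).
  -X**3 ↦ -1·729·1·1 = -729
  -X**2*Y ↦ -1·81·8·1 = -648
  3*X**2*Z ↦ 3·81·1·2 = 486
  -3*X*Y**2 ↦ -3·9·64·1 = -1728
  2*X*Y*Z ↦ 2·9·8·2 = 288
  -Y**3 ↦ -1·1·512·1 = -512
  -3*Y**2*Z ↦ -3·1·64·2 = -384
  2*Y*Z**2 ↦ 2·1·8·4 = 64
Sum: F(9, 8, 2) = (-729) + (-648) + (486) + (-1728) + (288) + (-512) + (-384) + (64) = -3163.
Reducing mod 11: -3163 ≡ 5 (mod 11).
Since F(a, b, c) ≡ 5 ≠ 0 (mod 11), P does NOT lie on the curve.


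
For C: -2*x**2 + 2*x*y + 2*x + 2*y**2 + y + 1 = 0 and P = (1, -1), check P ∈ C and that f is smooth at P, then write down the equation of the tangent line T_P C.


Tangent line at P: -4*x - y + 3 = 0.

Step 1: f(1, -1) = 0, so P lies on C.
Step 2: partial derivatives
  f_x(x, y) = -4*x + 2*y + 2, f_y(x, y) = 2*x + 4*y + 1.
  f_x(P) = -4, f_y(P) = -1 (gradient nonzero, so P is smooth).
Step 3: tangent line at P: -4·(x − 1) + -1·(y − -1) = 0.
Expanding: -4*x - y + 3 = 0.


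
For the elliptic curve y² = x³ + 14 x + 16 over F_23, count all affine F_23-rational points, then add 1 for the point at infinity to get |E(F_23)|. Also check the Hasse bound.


Affine points = {(0, 4), (0, 19), (1, 10), (1, 13), (2, 11), (2, 12), (3, 4), (3, 19), (5, 2), (5, 21), (10, 11), (10, 12), (11, 11), (11, 12), (12, 7), (12, 16), (13, 7), (13, 16), (14, 9), (14, 14), (15, 6), (15, 17), (16, 9), (16, 14), (20, 4), (20, 19), (21, 7), (21, 16), (22, 1), (22, 22)}; affine count = 30; |E(F_23)| = 31.

Discriminant check: Δ ∝ 4a³ + 27b² = 4·14³ + 27·16² = 4·2744 + 27·256 ≡ 17 (mod 23). Nonzero ⇒ E is nonsingular.
For each x ∈ F_23, compute rhs = x³ + 14·x + 16 mod 23, then count y ∈ F_23 with y² ≡ rhs.
  x = 0: rhs = 16, matching y values: 4, 19 (2 points).
  x = 1: rhs = 8, matching y values: 10, 13 (2 points).
  x = 2: rhs = 6, matching y values: 11, 12 (2 points).
  x = 3: rhs = 16, matching y values: 4, 19 (2 points).
  x = 4: rhs = 21, matching y values: none (0 points).
  x = 5: rhs = 4, matching y values: 2, 21 (2 points).
  x = 6: rhs = 17, matching y values: none (0 points).
  x = 7: rhs = 20, matching y values: none (0 points).
  x = 8: rhs = 19, matching y values: none (0 points).
  x = 9: rhs = 20, matching y values: none (0 points).
  x = 10: rhs = 6, matching y values: 11, 12 (2 points).
  x = 11: rhs = 6, matching y values: 11, 12 (2 points).
  x = 12: rhs = 3, matching y values: 7, 16 (2 points).
  x = 13: rhs = 3, matching y values: 7, 16 (2 points).
  x = 14: rhs = 12, matching y values: 9, 14 (2 points).
  x = 15: rhs = 13, matching y values: 6, 17 (2 points).
  x = 16: rhs = 12, matching y values: 9, 14 (2 points).
  x = 17: rhs = 15, matching y values: none (0 points).
  x = 18: rhs = 5, matching y values: none (0 points).
  x = 19: rhs = 11, matching y values: none (0 points).
  x = 20: rhs = 16, matching y values: 4, 19 (2 points).
  x = 21: rhs = 3, matching y values: 7, 16 (2 points).
  x = 22: rhs = 1, matching y values: 1, 22 (2 points).
Total affine count: 30.
Full point count |E(F_23)| = 30 + 1 = 31.
Hasse bound: |31 − (23+1)| = |7| = 7 ≤ 2√23 ≈ 9.5917 ✓.


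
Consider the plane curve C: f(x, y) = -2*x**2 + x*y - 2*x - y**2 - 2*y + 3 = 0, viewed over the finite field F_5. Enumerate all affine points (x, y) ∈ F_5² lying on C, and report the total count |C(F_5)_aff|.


Affine F_5-points: {(0, 1), (0, 2), (2, 1), (2, 4), (4, 3), (4, 4)}; count = 6.

For each of the 25 pairs (x, y) ∈ F_5², evaluate f(x, y) mod 5. Record the zeros.
  x = 0: [0↦3, 1↦0, 2↦0, 3↦3, 4↦4]  zeros at y ∈ {1, 2}
  x = 1: [0↦4, 1↦2, 2↦3, 3↦2, 4↦4]  zeros at y ∈ ∅
  x = 2: [0↦1, 1↦0, 2↦2, 3↦2, 4↦0]  zeros at y ∈ {1, 4}
  x = 3: [0↦4, 1↦4, 2↦2, 3↦3, 4↦2]  zeros at y ∈ ∅
  x = 4: [0↦3, 1↦4, 2↦3, 3↦0, 4↦0]  zeros at y ∈ {3, 4}
Collecting zeros: affine points = {(0, 1), (0, 2), (2, 1), (2, 4), (4, 3), (4, 4)}.
Total count |C(F_5)_aff| = 6.


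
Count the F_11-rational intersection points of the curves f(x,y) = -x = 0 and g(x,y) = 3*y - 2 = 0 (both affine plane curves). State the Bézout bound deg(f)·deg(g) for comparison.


Common zeros: {(0, 8)}; count = 1; Bézout bound = 1.

deg(f) = 1, deg(g) = 1, so Bézout bound = 1.
Scan x ∈ F_11. For each x, list the y ∈ F_11 with f(x, y) ≡ 0 and those with g(x, y) ≡ 0 (mod 11); the common zeros in that column are the intersection.
  x = 0: f ≡ 0 at y ∈ {0, 1, 2, 3, 4, 5, 6, 7, 8, 9, 10}; g ≡ 0 at y ∈ {8}; common: {8}.
  x = 1: f ≡ 0 at y ∈ ∅; g ≡ 0 at y ∈ {8}; common: ∅.
  x = 2: f ≡ 0 at y ∈ ∅; g ≡ 0 at y ∈ {8}; common: ∅.
  x = 3: f ≡ 0 at y ∈ ∅; g ≡ 0 at y ∈ {8}; common: ∅.
  x = 4: f ≡ 0 at y ∈ ∅; g ≡ 0 at y ∈ {8}; common: ∅.
  x = 5: f ≡ 0 at y ∈ ∅; g ≡ 0 at y ∈ {8}; common: ∅.
  x = 6: f ≡ 0 at y ∈ ∅; g ≡ 0 at y ∈ {8}; common: ∅.
  x = 7: f ≡ 0 at y ∈ ∅; g ≡ 0 at y ∈ {8}; common: ∅.
  x = 8: f ≡ 0 at y ∈ ∅; g ≡ 0 at y ∈ {8}; common: ∅.
  x = 9: f ≡ 0 at y ∈ ∅; g ≡ 0 at y ∈ {8}; common: ∅.
  x = 10: f ≡ 0 at y ∈ ∅; g ≡ 0 at y ∈ {8}; common: ∅.
Collecting: common zeros = {(0, 8)}, so the count is 1.
Comparison with the Bézout bound: 1 ≤ 1 = deg(f)·deg(g), as expected for curves with no common component (the bound is attained).


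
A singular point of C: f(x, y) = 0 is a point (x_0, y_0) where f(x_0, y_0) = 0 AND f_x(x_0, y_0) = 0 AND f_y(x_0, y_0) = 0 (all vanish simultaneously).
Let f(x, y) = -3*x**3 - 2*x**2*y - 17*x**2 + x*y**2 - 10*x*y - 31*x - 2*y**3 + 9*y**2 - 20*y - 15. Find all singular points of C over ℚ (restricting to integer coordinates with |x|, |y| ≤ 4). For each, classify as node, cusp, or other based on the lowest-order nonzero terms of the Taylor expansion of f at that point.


Singular points: {(-2, 1)}; classification: node.

Compute partial derivatives:
  f_x = -9*x**2 - 4*x*y - 34*x + y**2 - 10*y - 31.
  f_y = -2*x**2 + 2*x*y - 10*x - 6*y**2 + 18*y - 20.
Scan x_0 ∈ {−4, ..., 4}. For each x_0, f_y(x_0, y) is a polynomial in y; find its integer roots y ∈ {−4, ..., 4}, then test f_x and f at those candidates.
  x = -4: f_y(-4, y) = -6*y**2 + 10*y - 12; no integer root y with |y| ≤ 4.
  x = -3: f_y(-3, y) = -6*y**2 + 12*y - 8; no integer root y with |y| ≤ 4.
  x = -2: f_y(-2, y) = -6*y**2 + 14*y - 8; vanishes at y ∈ {1}. (-2, 1): f_x = 0, f = 0 — SINGULAR.
  x = -1: f_y(-1, y) = -6*y**2 + 16*y - 12; no integer root y with |y| ≤ 4.
  x = 0: f_y(0, y) = -6*y**2 + 18*y - 20; no integer root y with |y| ≤ 4.
  x = 1: f_y(1, y) = -6*y**2 + 20*y - 32; no integer root y with |y| ≤ 4.
  x = 2: f_y(2, y) = -6*y**2 + 22*y - 48; no integer root y with |y| ≤ 4.
  x = 3: f_y(3, y) = -6*y**2 + 24*y - 68; no integer root y with |y| ≤ 4.
  x = 4: f_y(4, y) = -6*y**2 + 26*y - 92; no integer root y with |y| ≤ 4.
Only singular point on the grid: (-2, 1).
Classify: substitute x = -2 + u, y = 1 + v and expand: f = -3*u**3 - 2*u**2*v - u**2 + u*v**2 - 2*v**3 + v**2.
No constant or linear terms (consistent with a singular point). Quadratic part: -u**2 + v**2. Cubic part: -3*u**3 - 2*u**2*v + u*v**2 - 2*v**3.
The quadratic part v**2 - u**2 = (v − u)(v + u) splits into two distinct linear factors, so there are two distinct tangent lines y − 1 = ±(x − -2) — this is a node (ordinary double point).
Classification: node.


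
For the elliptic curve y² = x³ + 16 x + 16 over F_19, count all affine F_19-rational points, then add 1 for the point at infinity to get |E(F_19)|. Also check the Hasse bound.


Affine points = {(0, 4), (0, 15), (4, 7), (4, 12), (6, 9), (6, 10), (10, 6), (10, 13), (12, 6), (12, 13), (14, 1), (14, 18), (16, 6), (16, 13)}; affine count = 14; |E(F_19)| = 15.

Discriminant check: Δ ∝ 4a³ + 27b² = 4·16³ + 27·16² = 4·4096 + 27·256 ≡ 2 (mod 19). Nonzero ⇒ E is nonsingular.
For each x ∈ F_19, compute rhs = x³ + 16·x + 16 mod 19, then count y ∈ F_19 with y² ≡ rhs.
  x = 0: rhs = 16, matching y values: 4, 15 (2 points).
  x = 1: rhs = 14, matching y values: none (0 points).
  x = 2: rhs = 18, matching y values: none (0 points).
  x = 3: rhs = 15, matching y values: none (0 points).
  x = 4: rhs = 11, matching y values: 7, 12 (2 points).
  x = 5: rhs = 12, matching y values: none (0 points).
  x = 6: rhs = 5, matching y values: 9, 10 (2 points).
  x = 7: rhs = 15, matching y values: none (0 points).
  x = 8: rhs = 10, matching y values: none (0 points).
  x = 9: rhs = 15, matching y values: none (0 points).
  x = 10: rhs = 17, matching y values: 6, 13 (2 points).
  x = 11: rhs = 3, matching y values: none (0 points).
  x = 12: rhs = 17, matching y values: 6, 13 (2 points).
  x = 13: rhs = 8, matching y values: none (0 points).
  x = 14: rhs = 1, matching y values: 1, 18 (2 points).
  x = 15: rhs = 2, matching y values: none (0 points).
  x = 16: rhs = 17, matching y values: 6, 13 (2 points).
  x = 17: rhs = 14, matching y values: none (0 points).
  x = 18: rhs = 18, matching y values: none (0 points).
Total affine count: 14.
Full point count |E(F_19)| = 14 + 1 = 15.
Hasse bound: |15 − (19+1)| = |-5| = 5 ≤ 2√19 ≈ 8.7178 ✓.


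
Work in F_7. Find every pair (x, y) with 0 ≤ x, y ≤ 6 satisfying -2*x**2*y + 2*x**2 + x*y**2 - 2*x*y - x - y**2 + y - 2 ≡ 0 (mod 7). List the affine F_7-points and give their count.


Affine F_7-points: {(0, 4), (1, 2), (2, 2), (5, 3), (6, 1), (6, 3)}; count = 6.

For each of the 49 pairs (x, y) ∈ F_7², evaluate f(x, y) mod 7. Record the zeros.
  x = 0: [0↦5, 1↦5, 2↦3, 3↦6, 4↦0, 5↦6, 6↦3]  zeros at y ∈ {4}
  x = 1: [0↦6, 1↦3, 2↦0, 3↦4, 4↦1, 5↦5, 6↦2]  zeros at y ∈ {2}
  x = 2: [0↦4, 1↦1, 2↦0, 3↦1, 4↦4, 5↦2, 6↦2]  zeros at y ∈ {2}
  x = 3: [0↦6, 1↦6, 2↦3, 3↦4, 4↦2, 5↦4, 6↦3]  zeros at y ∈ ∅
  x = 4: [0↦5, 1↦4, 2↦2, 3↦6, 4↦2, 5↦4, 6↦5]  zeros at y ∈ ∅
  x = 5: [0↦1, 1↦2, 2↦4, 3↦0, 4↦4, 5↦2, 6↦1]  zeros at y ∈ {3}
  x = 6: [0↦1, 1↦0, 2↦2, 3↦0, 4↦1, 5↦5, 6↦5]  zeros at y ∈ {1, 3}
Collecting zeros: affine points = {(0, 4), (1, 2), (2, 2), (5, 3), (6, 1), (6, 3)}.
Total count |C(F_7)_aff| = 6.


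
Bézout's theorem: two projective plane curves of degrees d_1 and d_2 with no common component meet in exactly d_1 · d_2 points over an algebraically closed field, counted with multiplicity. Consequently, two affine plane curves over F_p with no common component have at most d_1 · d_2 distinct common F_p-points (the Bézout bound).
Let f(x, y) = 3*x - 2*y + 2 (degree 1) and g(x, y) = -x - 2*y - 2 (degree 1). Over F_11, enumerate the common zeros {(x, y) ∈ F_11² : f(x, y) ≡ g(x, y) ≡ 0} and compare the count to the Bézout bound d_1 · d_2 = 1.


Common zeros: {(10, 5)}; count = 1; Bézout bound = 1.

deg(f) = 1, deg(g) = 1, so Bézout bound = 1.
Scan x ∈ F_11. For each x, list the y ∈ F_11 with f(x, y) ≡ 0 and those with g(x, y) ≡ 0 (mod 11); the common zeros in that column are the intersection.
  x = 0: f ≡ 0 at y ∈ {1}; g ≡ 0 at y ∈ {10}; common: ∅.
  x = 1: f ≡ 0 at y ∈ {8}; g ≡ 0 at y ∈ {4}; common: ∅.
  x = 2: f ≡ 0 at y ∈ {4}; g ≡ 0 at y ∈ {9}; common: ∅.
  x = 3: f ≡ 0 at y ∈ {0}; g ≡ 0 at y ∈ {3}; common: ∅.
  x = 4: f ≡ 0 at y ∈ {7}; g ≡ 0 at y ∈ {8}; common: ∅.
  x = 5: f ≡ 0 at y ∈ {3}; g ≡ 0 at y ∈ {2}; common: ∅.
  x = 6: f ≡ 0 at y ∈ {10}; g ≡ 0 at y ∈ {7}; common: ∅.
  x = 7: f ≡ 0 at y ∈ {6}; g ≡ 0 at y ∈ {1}; common: ∅.
  x = 8: f ≡ 0 at y ∈ {2}; g ≡ 0 at y ∈ {6}; common: ∅.
  x = 9: f ≡ 0 at y ∈ {9}; g ≡ 0 at y ∈ {0}; common: ∅.
  x = 10: f ≡ 0 at y ∈ {5}; g ≡ 0 at y ∈ {5}; common: {5}.
Collecting: common zeros = {(10, 5)}, so the count is 1.
Comparison with the Bézout bound: 1 ≤ 1 = deg(f)·deg(g), as expected for curves with no common component (the bound is attained).


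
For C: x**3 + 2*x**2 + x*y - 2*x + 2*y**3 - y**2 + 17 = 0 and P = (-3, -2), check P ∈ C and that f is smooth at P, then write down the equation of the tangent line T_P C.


Tangent line at P: 11*x + 25*y + 83 = 0.

Step 1: f(-3, -2) = 0, so P lies on C.
Step 2: partial derivatives
  f_x(x, y) = 3*x**2 + 4*x + y - 2, f_y(x, y) = x + 6*y**2 - 2*y.
  f_x(P) = 11, f_y(P) = 25 (gradient nonzero, so P is smooth).
Step 3: tangent line at P: 11·(x − -3) + 25·(y − -2) = 0.
Expanding: 11*x + 25*y + 83 = 0.


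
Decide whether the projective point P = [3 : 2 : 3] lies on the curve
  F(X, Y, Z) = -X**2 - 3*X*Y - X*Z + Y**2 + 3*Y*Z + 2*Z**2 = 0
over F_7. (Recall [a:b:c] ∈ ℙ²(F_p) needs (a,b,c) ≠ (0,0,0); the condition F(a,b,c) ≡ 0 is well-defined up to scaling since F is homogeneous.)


F(3,2,3) ≡ 4 (mod 7); P is NOT on the curve.

Evaluate F(3, 2, 3) term-by-term (mod 7).
  -X**2 ↦ -1·9·1·1 = -9
  -3*X*Y ↦ -3·3·2·1 = -18
  -X*Z ↦ -1·3·1·3 = -9
  Y**2 ↦ 1·1·4·1 = 4
  3*Y*Z ↦ 3·1·2·3 = 18
  2*Z**2 ↦ 2·1·1·9 = 18
Sum: F(3, 2, 3) = (-9) + (-18) + (-9) + (4) + (18) + (18) = 4.
Reducing mod 7: 4 ≡ 4 (mod 7).
Since F(a, b, c) ≡ 4 ≠ 0 (mod 7), P does NOT lie on the curve.


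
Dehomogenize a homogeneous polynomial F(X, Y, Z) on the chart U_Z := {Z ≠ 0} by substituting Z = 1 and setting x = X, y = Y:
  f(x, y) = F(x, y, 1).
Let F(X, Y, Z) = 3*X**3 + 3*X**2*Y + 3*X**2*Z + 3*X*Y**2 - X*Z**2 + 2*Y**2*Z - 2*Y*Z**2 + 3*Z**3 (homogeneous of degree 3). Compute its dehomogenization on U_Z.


f(x, y) = 3*x**3 + 3*x**2*y + 3*x**2 + 3*x*y**2 - x + 2*y**2 - 2*y + 3

On U_Z we set Z = 1. Each monomial c·X^i·Y^j·Z^k in F becomes c·x^i·y^j·1^k = c·x^i·y^j.
Substituting Z = 1: F(X, Y, 1) = 3*x**3 + 3*x**2*y + 3*x**2 + 3*x*y**2 - x + 2*y**2 - 2*y + 3.
Note: deg(f) ≤ deg(F) = 3; strict inequality happens when F is divisible by Z (lost terms).


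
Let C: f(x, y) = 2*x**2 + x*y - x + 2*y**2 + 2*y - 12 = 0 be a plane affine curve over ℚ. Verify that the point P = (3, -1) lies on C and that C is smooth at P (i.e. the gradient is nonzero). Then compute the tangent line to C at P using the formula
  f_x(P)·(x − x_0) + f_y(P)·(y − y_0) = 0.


Tangent line at P: 10*x + y - 29 = 0.

Step 1: f(3, -1) = 0, so P lies on C.
Step 2: partial derivatives
  f_x(x, y) = 4*x + y - 1, f_y(x, y) = x + 4*y + 2.
  f_x(P) = 10, f_y(P) = 1 (gradient nonzero, so P is smooth).
Step 3: tangent line at P: 10·(x − 3) + 1·(y − -1) = 0.
Expanding: 10*x + y - 29 = 0.


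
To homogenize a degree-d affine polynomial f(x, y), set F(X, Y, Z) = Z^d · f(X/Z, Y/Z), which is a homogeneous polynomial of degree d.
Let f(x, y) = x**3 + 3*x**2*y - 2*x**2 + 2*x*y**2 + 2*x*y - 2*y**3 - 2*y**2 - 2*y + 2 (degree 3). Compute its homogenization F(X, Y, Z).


F(X, Y, Z) = X**3 + 3*X**2*Y - 2*X**2*Z + 2*X*Y**2 + 2*X*Y*Z - 2*Y**3 - 2*Y**2*Z - 2*Y*Z**2 + 2*Z**3

deg(f) = 3.
Substitute x = X/Z, y = Y/Z into f, then multiply by Z^3.
  monomial 1·x^3·y^0 ↦ 1·X^3·Y^0·Z^0.
  monomial 3·x^2·y^1 ↦ 3·X^2·Y^1·Z^0.
  monomial -2·x^2·y^0 ↦ -2·X^2·Y^0·Z^1.
  monomial 2·x^1·y^2 ↦ 2·X^1·Y^2·Z^0.
  monomial 2·x^1·y^1 ↦ 2·X^1·Y^1·Z^1.
  monomial -2·x^0·y^3 ↦ -2·X^0·Y^3·Z^0.
  monomial -2·x^0·y^2 ↦ -2·X^0·Y^2·Z^1.
  monomial -2·x^0·y^1 ↦ -2·X^0·Y^1·Z^2.
  monomial 2·x^0·y^0 ↦ 2·X^0·Y^0·Z^3.
Collecting: F(X, Y, Z) = X**3 + 3*X**2*Y - 2*X**2*Z + 2*X*Y**2 + 2*X*Y*Z - 2*Y**3 - 2*Y**2*Z - 2*Y*Z**2 + 2*Z**3.


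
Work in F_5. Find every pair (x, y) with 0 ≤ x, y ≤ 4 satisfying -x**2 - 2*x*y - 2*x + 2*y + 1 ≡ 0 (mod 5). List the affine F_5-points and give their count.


Affine F_5-points: {(0, 2), (2, 4), (3, 4), (4, 2)}; count = 4.

For each of the 25 pairs (x, y) ∈ F_5², evaluate f(x, y) mod 5. Record the zeros.
  x = 0: [0↦1, 1↦3, 2↦0, 3↦2, 4↦4]  zeros at y ∈ {2}
  x = 1: [0↦3, 1↦3, 2↦3, 3↦3, 4↦3]  zeros at y ∈ ∅
  x = 2: [0↦3, 1↦1, 2↦4, 3↦2, 4↦0]  zeros at y ∈ {4}
  x = 3: [0↦1, 1↦2, 2↦3, 3↦4, 4↦0]  zeros at y ∈ {4}
  x = 4: [0↦2, 1↦1, 2↦0, 3↦4, 4↦3]  zeros at y ∈ {2}
Collecting zeros: affine points = {(0, 2), (2, 4), (3, 4), (4, 2)}.
Total count |C(F_5)_aff| = 4.


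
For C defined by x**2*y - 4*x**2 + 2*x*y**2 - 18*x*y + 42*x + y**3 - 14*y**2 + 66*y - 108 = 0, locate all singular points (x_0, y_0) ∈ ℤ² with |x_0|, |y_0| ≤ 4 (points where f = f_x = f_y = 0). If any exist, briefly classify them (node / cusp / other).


Singular points: {(3, 3)}; classification: node.

Compute partial derivatives:
  f_x = 2*x*y - 8*x + 2*y**2 - 18*y + 42.
  f_y = x**2 + 4*x*y - 18*x + 3*y**2 - 28*y + 66.
Scan x_0 ∈ {−4, ..., 4}. For each x_0, f_y(x_0, y) is a polynomial in y; find its integer roots y ∈ {−4, ..., 4}, then test f_x and f at those candidates.
  x = -4: f_y(-4, y) = 3*y**2 - 44*y + 154; no integer root y with |y| ≤ 4.
  x = -3: f_y(-3, y) = 3*y**2 - 40*y + 129; no integer root y with |y| ≤ 4.
  x = -2: f_y(-2, y) = 3*y**2 - 36*y + 106; no integer root y with |y| ≤ 4.
  x = -1: f_y(-1, y) = 3*y**2 - 32*y + 85; no integer root y with |y| ≤ 4.
  x = 0: f_y(0, y) = 3*y**2 - 28*y + 66; no integer root y with |y| ≤ 4.
  x = 1: f_y(1, y) = 3*y**2 - 24*y + 49; no integer root y with |y| ≤ 4.
  x = 2: f_y(2, y) = 3*y**2 - 20*y + 34; no integer root y with |y| ≤ 4.
  x = 3: f_y(3, y) = 3*y**2 - 16*y + 21; vanishes at y ∈ {3}. (3, 3): f_x = 0, f = 0 — SINGULAR.
  x = 4: f_y(4, y) = 3*y**2 - 12*y + 10; no integer root y with |y| ≤ 4.
Only singular point on the grid: (3, 3).
Classify: substitute x = 3 + u, y = 3 + v and expand: f = u**2*v - u**2 + 2*u*v**2 + v**3 + v**2.
No constant or linear terms (consistent with a singular point). Quadratic part: -u**2 + v**2. Cubic part: u**2*v + 2*u*v**2 + v**3.
The quadratic part v**2 - u**2 = (v − u)(v + u) splits into two distinct linear factors, so there are two distinct tangent lines y − 3 = ±(x − 3) — this is a node (ordinary double point).
Classification: node.


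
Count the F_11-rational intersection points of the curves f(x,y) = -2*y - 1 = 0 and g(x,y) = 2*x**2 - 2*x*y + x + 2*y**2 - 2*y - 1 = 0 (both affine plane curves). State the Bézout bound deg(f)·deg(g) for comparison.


Common zeros: {(5, 5)}; count = 1; Bézout bound = 2.

deg(f) = 1, deg(g) = 2, so Bézout bound = 2.
Scan x ∈ F_11. For each x, list the y ∈ F_11 with f(x, y) ≡ 0 and those with g(x, y) ≡ 0 (mod 11); the common zeros in that column are the intersection.
  x = 0: f ≡ 0 at y ∈ {5}; g ≡ 0 at y ∈ {3, 9}; common: ∅.
  x = 1: f ≡ 0 at y ∈ {5}; g ≡ 0 at y ∈ {1}; common: ∅.
  x = 2: f ≡ 0 at y ∈ {5}; g ≡ 0 at y ∈ ∅; common: ∅.
  x = 3: f ≡ 0 at y ∈ {5}; g ≡ 0 at y ∈ {6, 9}; common: ∅.
  x = 4: f ≡ 0 at y ∈ {5}; g ≡ 0 at y ∈ ∅; common: ∅.
  x = 5: f ≡ 0 at y ∈ {5}; g ≡ 0 at y ∈ {1, 5}; common: {5}.
  x = 6: f ≡ 0 at y ∈ {5}; g ≡ 0 at y ∈ {0, 7}; common: ∅.
  x = 7: f ≡ 0 at y ∈ {5}; g ≡ 0 at y ∈ ∅; common: ∅.
  x = 8: f ≡ 0 at y ∈ {5}; g ≡ 0 at y ∈ {3, 6}; common: ∅.
  x = 9: f ≡ 0 at y ∈ {5}; g ≡ 0 at y ∈ ∅; common: ∅.
  x = 10: f ≡ 0 at y ∈ {5}; g ≡ 0 at y ∈ {0}; common: ∅.
Collecting: common zeros = {(5, 5)}, so the count is 1.
Comparison with the Bézout bound: 1 ≤ 2 = deg(f)·deg(g), as expected for curves with no common component (the affine F_11-count falls short of the bound because intersections may lie at infinity, over extension fields, or carry multiplicity).


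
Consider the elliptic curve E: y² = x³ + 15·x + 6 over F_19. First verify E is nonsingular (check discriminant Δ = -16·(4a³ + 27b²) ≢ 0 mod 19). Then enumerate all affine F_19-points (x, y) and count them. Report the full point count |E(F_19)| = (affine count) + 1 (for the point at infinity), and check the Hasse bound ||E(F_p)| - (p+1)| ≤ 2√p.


Affine points = {(0, 5), (0, 14), (2, 5), (2, 14), (4, 4), (4, 15), (5, 4), (5, 15), (7, 6), (7, 13), (8, 7), (8, 12), (10, 4), (10, 15), (11, 1), (11, 18), (13, 2), (13, 17), (17, 5), (17, 14), (18, 3), (18, 16)}; affine count = 22; |E(F_19)| = 23.

Discriminant check: Δ ∝ 4a³ + 27b² = 4·15³ + 27·6² = 4·3375 + 27·36 ≡ 13 (mod 19). Nonzero ⇒ E is nonsingular.
For each x ∈ F_19, compute rhs = x³ + 15·x + 6 mod 19, then count y ∈ F_19 with y² ≡ rhs.
  x = 0: rhs = 6, matching y values: 5, 14 (2 points).
  x = 1: rhs = 3, matching y values: none (0 points).
  x = 2: rhs = 6, matching y values: 5, 14 (2 points).
  x = 3: rhs = 2, matching y values: none (0 points).
  x = 4: rhs = 16, matching y values: 4, 15 (2 points).
  x = 5: rhs = 16, matching y values: 4, 15 (2 points).
  x = 6: rhs = 8, matching y values: none (0 points).
  x = 7: rhs = 17, matching y values: 6, 13 (2 points).
  x = 8: rhs = 11, matching y values: 7, 12 (2 points).
  x = 9: rhs = 15, matching y values: none (0 points).
  x = 10: rhs = 16, matching y values: 4, 15 (2 points).
  x = 11: rhs = 1, matching y values: 1, 18 (2 points).
  x = 12: rhs = 14, matching y values: none (0 points).
  x = 13: rhs = 4, matching y values: 2, 17 (2 points).
  x = 14: rhs = 15, matching y values: none (0 points).
  x = 15: rhs = 15, matching y values: none (0 points).
  x = 16: rhs = 10, matching y values: none (0 points).
  x = 17: rhs = 6, matching y values: 5, 14 (2 points).
  x = 18: rhs = 9, matching y values: 3, 16 (2 points).
Total affine count: 22.
Full point count |E(F_19)| = 22 + 1 = 23.
Hasse bound: |23 − (19+1)| = |3| = 3 ≤ 2√19 ≈ 8.7178 ✓.


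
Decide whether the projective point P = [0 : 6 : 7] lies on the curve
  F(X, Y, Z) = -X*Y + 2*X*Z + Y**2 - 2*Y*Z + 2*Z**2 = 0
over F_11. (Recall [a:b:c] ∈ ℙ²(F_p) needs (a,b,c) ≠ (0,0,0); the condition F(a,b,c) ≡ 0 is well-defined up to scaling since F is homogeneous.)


F(0,6,7) ≡ 6 (mod 11); P is NOT on the curve.

Evaluate F(0, 6, 7) term-by-term (mod 11).
  -X*Y ↦ -1·0·6·1 = 0
  2*X*Z ↦ 2·0·1·7 = 0
  Y**2 ↦ 1·1·36·1 = 36
  -2*Y*Z ↦ -2·1·6·7 = -84
  2*Z**2 ↦ 2·1·1·49 = 98
Sum: F(0, 6, 7) = (0) + (0) + (36) + (-84) + (98) = 50.
Reducing mod 11: 50 ≡ 6 (mod 11).
Since F(a, b, c) ≡ 6 ≠ 0 (mod 11), P does NOT lie on the curve.


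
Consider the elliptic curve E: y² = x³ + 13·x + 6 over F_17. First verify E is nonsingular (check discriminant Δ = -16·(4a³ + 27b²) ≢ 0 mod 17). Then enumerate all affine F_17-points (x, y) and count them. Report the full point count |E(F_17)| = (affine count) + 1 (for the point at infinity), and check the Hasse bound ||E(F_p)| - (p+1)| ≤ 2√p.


Affine points = {(3, 2), (3, 15), (5, 3), (5, 14), (7, 7), (7, 10), (9, 6), (9, 11), (11, 1), (11, 16), (13, 3), (13, 14), (14, 5), (14, 12), (16, 3), (16, 14)}; affine count = 16; |E(F_17)| = 17.

Discriminant check: Δ ∝ 4a³ + 27b² = 4·13³ + 27·6² = 4·2197 + 27·36 ≡ 2 (mod 17). Nonzero ⇒ E is nonsingular.
For each x ∈ F_17, compute rhs = x³ + 13·x + 6 mod 17, then count y ∈ F_17 with y² ≡ rhs.
  x = 0: rhs = 6, matching y values: none (0 points).
  x = 1: rhs = 3, matching y values: none (0 points).
  x = 2: rhs = 6, matching y values: none (0 points).
  x = 3: rhs = 4, matching y values: 2, 15 (2 points).
  x = 4: rhs = 3, matching y values: none (0 points).
  x = 5: rhs = 9, matching y values: 3, 14 (2 points).
  x = 6: rhs = 11, matching y values: none (0 points).
  x = 7: rhs = 15, matching y values: 7, 10 (2 points).
  x = 8: rhs = 10, matching y values: none (0 points).
  x = 9: rhs = 2, matching y values: 6, 11 (2 points).
  x = 10: rhs = 14, matching y values: none (0 points).
  x = 11: rhs = 1, matching y values: 1, 16 (2 points).
  x = 12: rhs = 3, matching y values: none (0 points).
  x = 13: rhs = 9, matching y values: 3, 14 (2 points).
  x = 14: rhs = 8, matching y values: 5, 12 (2 points).
  x = 15: rhs = 6, matching y values: none (0 points).
  x = 16: rhs = 9, matching y values: 3, 14 (2 points).
Total affine count: 16.
Full point count |E(F_17)| = 16 + 1 = 17.
Hasse bound: |17 − (17+1)| = |-1| = 1 ≤ 2√17 ≈ 8.2462 ✓.


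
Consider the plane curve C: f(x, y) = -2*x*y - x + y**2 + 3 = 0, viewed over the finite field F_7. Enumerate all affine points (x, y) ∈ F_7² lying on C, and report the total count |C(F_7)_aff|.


Affine F_7-points: {(0, 2), (0, 5), (3, 0), (3, 6), (6, 1), (6, 4)}; count = 6.

For each of the 49 pairs (x, y) ∈ F_7², evaluate f(x, y) mod 7. Record the zeros.
  x = 0: [0↦3, 1↦4, 2↦0, 3↦5, 4↦5, 5↦0, 6↦4]  zeros at y ∈ {2, 5}
  x = 1: [0↦2, 1↦1, 2↦2, 3↦5, 4↦3, 5↦3, 6↦5]  zeros at y ∈ ∅
  x = 2: [0↦1, 1↦5, 2↦4, 3↦5, 4↦1, 5↦6, 6↦6]  zeros at y ∈ ∅
  x = 3: [0↦0, 1↦2, 2↦6, 3↦5, 4↦6, 5↦2, 6↦0]  zeros at y ∈ {0, 6}
  x = 4: [0↦6, 1↦6, 2↦1, 3↦5, 4↦4, 5↦5, 6↦1]  zeros at y ∈ ∅
  x = 5: [0↦5, 1↦3, 2↦3, 3↦5, 4↦2, 5↦1, 6↦2]  zeros at y ∈ ∅
  x = 6: [0↦4, 1↦0, 2↦5, 3↦5, 4↦0, 5↦4, 6↦3]  zeros at y ∈ {1, 4}
Collecting zeros: affine points = {(0, 2), (0, 5), (3, 0), (3, 6), (6, 1), (6, 4)}.
Total count |C(F_7)_aff| = 6.


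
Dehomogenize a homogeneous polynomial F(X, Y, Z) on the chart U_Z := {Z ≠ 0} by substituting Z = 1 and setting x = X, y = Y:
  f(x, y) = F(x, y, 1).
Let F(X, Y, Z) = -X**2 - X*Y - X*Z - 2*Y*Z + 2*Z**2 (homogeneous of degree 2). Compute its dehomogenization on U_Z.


f(x, y) = -x**2 - x*y - x - 2*y + 2

On U_Z we set Z = 1. Each monomial c·X^i·Y^j·Z^k in F becomes c·x^i·y^j·1^k = c·x^i·y^j.
Substituting Z = 1: F(X, Y, 1) = -x**2 - x*y - x - 2*y + 2.
Note: deg(f) ≤ deg(F) = 2; strict inequality happens when F is divisible by Z (lost terms).


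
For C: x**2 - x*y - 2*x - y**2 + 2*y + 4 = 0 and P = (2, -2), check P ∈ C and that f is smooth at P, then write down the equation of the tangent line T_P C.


Tangent line at P: 4*x + 4*y = 0.

Step 1: f(2, -2) = 0, so P lies on C.
Step 2: partial derivatives
  f_x(x, y) = 2*x - y - 2, f_y(x, y) = -x - 2*y + 2.
  f_x(P) = 4, f_y(P) = 4 (gradient nonzero, so P is smooth).
Step 3: tangent line at P: 4·(x − 2) + 4·(y − -2) = 0.
Expanding: 4*x + 4*y = 0.


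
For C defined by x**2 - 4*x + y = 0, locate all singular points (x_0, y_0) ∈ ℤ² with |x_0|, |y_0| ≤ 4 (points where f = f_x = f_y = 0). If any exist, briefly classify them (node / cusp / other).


No singular points in the scanned grid; C is smooth there.

Compute partial derivatives:
  f_x = 2*x - 4.
  f_y = 1.
f_y = 1 is a nonzero constant, so f_y never vanishes: no point (x, y) can satisfy f = f_x = f_y = 0. In particular no (x, y) ∈ {−4, ..., 4}² is singular; the curve is smooth.


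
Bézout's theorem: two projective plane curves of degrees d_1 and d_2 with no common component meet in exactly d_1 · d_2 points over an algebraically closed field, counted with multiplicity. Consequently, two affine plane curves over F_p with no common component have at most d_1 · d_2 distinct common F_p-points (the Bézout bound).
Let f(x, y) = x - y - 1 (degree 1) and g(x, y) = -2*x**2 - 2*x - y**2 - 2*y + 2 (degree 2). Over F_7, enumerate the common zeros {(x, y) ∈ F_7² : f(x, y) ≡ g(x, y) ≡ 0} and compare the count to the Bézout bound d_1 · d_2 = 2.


Common zeros: ∅; count = 0; Bézout bound = 2.

deg(f) = 1, deg(g) = 2, so Bézout bound = 2.
Scan x ∈ F_7. For each x, list the y ∈ F_7 with f(x, y) ≡ 0 and those with g(x, y) ≡ 0 (mod 7); the common zeros in that column are the intersection.
  x = 0: f ≡ 0 at y ∈ {6}; g ≡ 0 at y ∈ ∅; common: ∅.
  x = 1: f ≡ 0 at y ∈ {0}; g ≡ 0 at y ∈ ∅; common: ∅.
  x = 2: f ≡ 0 at y ∈ {1}; g ≡ 0 at y ∈ ∅; common: ∅.
  x = 3: f ≡ 0 at y ∈ {2}; g ≡ 0 at y ∈ {6}; common: ∅.
  x = 4: f ≡ 0 at y ∈ {3}; g ≡ 0 at y ∈ ∅; common: ∅.
  x = 5: f ≡ 0 at y ∈ {4}; g ≡ 0 at y ∈ ∅; common: ∅.
  x = 6: f ≡ 0 at y ∈ {5}; g ≡ 0 at y ∈ ∅; common: ∅.
Collecting: common zeros = ∅, so the count is 0.
Comparison with the Bézout bound: 0 ≤ 2 = deg(f)·deg(g), as expected for curves with no common component (the affine F_7-count falls short of the bound because intersections may lie at infinity, over extension fields, or carry multiplicity).


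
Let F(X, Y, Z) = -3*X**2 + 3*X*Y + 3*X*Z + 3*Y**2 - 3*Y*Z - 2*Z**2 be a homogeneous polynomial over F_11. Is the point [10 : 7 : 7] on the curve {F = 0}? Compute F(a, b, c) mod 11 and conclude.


F(10,7,7) ≡ 0 (mod 11); P is on the curve.

Evaluate F(10, 7, 7) term-by-term (mod 11).
  -3*X**2 ↦ -3·100·1·1 = -300
  3*X*Y ↦ 3·10·7·1 = 210
  3*X*Z ↦ 3·10·1·7 = 210
  3*Y**2 ↦ 3·1·49·1 = 147
  -3*Y*Z ↦ -3·1·7·7 = -147
  -2*Z**2 ↦ -2·1·1·49 = -98
Sum: F(10, 7, 7) = (-300) + (210) + (210) + (147) + (-147) + (-98) = 22.
Reducing mod 11: 22 ≡ 0 (mod 11).
Since F(a, b, c) ≡ 0 (mod 11), P lies on the curve.


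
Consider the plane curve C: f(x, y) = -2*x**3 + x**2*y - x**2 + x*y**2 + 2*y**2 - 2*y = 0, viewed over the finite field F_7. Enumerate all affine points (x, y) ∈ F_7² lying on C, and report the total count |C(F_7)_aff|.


Affine F_7-points: {(0, 0), (0, 1), (1, 2), (1, 3), (2, 1), (2, 2), (3, 0), (5, 1), (6, 3), (6, 5)}; count = 10.

For each of the 49 pairs (x, y) ∈ F_7², evaluate f(x, y) mod 7. Record the zeros.
  x = 0: [0↦0, 1↦0, 2↦4, 3↦5, 4↦3, 5↦5, 6↦4]  zeros at y ∈ {0, 1}
  x = 1: [0↦4, 1↦6, 2↦0, 3↦0, 4↦6, 5↦4, 6↦1]  zeros at y ∈ {2, 3}
  x = 2: [0↦1, 1↦0, 2↦0, 3↦1, 4↦3, 5↦6, 6↦3]  zeros at y ∈ {1, 2}
  x = 3: [0↦0, 1↦5, 2↦6, 3↦3, 4↦3, 5↦6, 6↦5]  zeros at y ∈ {0}
  x = 4: [0↦3, 1↦2, 2↦6, 3↦1, 4↦1, 5↦6, 6↦2]  zeros at y ∈ ∅
  x = 5: [0↦5, 1↦0, 2↦2, 3↦4, 4↦6, 5↦1, 6↦3]  zeros at y ∈ {1}
  x = 6: [0↦1, 1↦1, 2↦3, 3↦0, 4↦6, 5↦0, 6↦3]  zeros at y ∈ {3, 5}
Collecting zeros: affine points = {(0, 0), (0, 1), (1, 2), (1, 3), (2, 1), (2, 2), (3, 0), (5, 1), (6, 3), (6, 5)}.
Total count |C(F_7)_aff| = 10.
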